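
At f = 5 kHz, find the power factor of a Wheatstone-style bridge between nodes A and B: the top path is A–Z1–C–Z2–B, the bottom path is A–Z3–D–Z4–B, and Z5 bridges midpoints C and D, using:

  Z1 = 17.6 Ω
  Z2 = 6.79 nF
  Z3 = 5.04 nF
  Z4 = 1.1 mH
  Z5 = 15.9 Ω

Step 1 — Angular frequency: ω = 2π·f = 2π·5000 = 3.142e+04 rad/s.
Step 2 — Component impedances:
  Z1: Z = R = 17.6 Ω
  Z2: Z = 1/(jωC) = -j/(ω·C) = 0 - j4688 Ω
  Z3: Z = 1/(jωC) = -j/(ω·C) = 0 - j6316 Ω
  Z4: Z = jωL = j·3.142e+04·0.0011 = 0 + j34.56 Ω
  Z5: Z = R = 15.9 Ω
Step 3 — Bridge requires nodal analysis (the Z5 bridge couples midpoints C and D, so the two paths cannot be reduced to a simple series/parallel combination). Setting node B to ground and injecting 1 A at node A, the 3-node admittance system at A, C, D solves to V_A = Z_AB = 33.74 + j34.58 Ω = 48.31∠45.7° Ω.
Step 4 — Power factor: PF = cos(φ) = Re(Z)/|Z| = 33.735/48.31 = 0.6983.
Step 5 — Type: Im(Z) = 34.58 ⇒ lagging (phase φ = 45.7°).

PF = 0.6983 (lagging, φ = 45.7°)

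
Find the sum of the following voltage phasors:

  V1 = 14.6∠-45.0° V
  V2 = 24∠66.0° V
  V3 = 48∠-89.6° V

Step 1 — Convert each phasor to rectangular form:
  V1 = 14.6·(cos(-45.0°) + j·sin(-45.0°)) = 10.32 - j10.32 V
  V2 = 24·(cos(66.0°) + j·sin(66.0°)) = 9.762 + j21.93 V
  V3 = 48·(cos(-89.6°) + j·sin(-89.6°)) = 0.3351 - j48 V
Step 2 — Sum components: V_total = 20.42 - j36.4 V.
Step 3 — Convert to polar: |V_total| = 41.73 V, ∠V_total = -60.7°.

V_total = 41.73∠-60.7° V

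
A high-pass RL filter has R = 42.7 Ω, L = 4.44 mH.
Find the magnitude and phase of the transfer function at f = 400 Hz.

Step 1 — Angular frequency: ω = 2π·400 = 2513 rad/s.
Step 2 — Transfer function: H(jω) = jωL/(R + jωL).
Step 3 — Numerator jωL = j·11.16; denominator R + jωL = 42.7 + j11.16.
Step 4 — H = 0.06393 + j0.2446.
Step 5 — Magnitude: |H| = 0.2528 (-11.9 dB); phase: φ = 75.4°.

|H| = 0.2528 (-11.9 dB), φ = 75.4°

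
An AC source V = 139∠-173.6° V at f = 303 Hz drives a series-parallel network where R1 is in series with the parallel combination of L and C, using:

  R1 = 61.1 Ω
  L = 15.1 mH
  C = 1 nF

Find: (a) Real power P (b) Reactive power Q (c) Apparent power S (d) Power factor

Step 1 — Angular frequency: ω = 2π·f = 2π·303 = 1904 rad/s.
Step 2 — Component impedances:
  R1: Z = R = 61.1 Ω
  L: Z = jωL = j·1904·0.0151 = 0 + j28.75 Ω
  C: Z = 1/(jωC) = -j/(ω·C) = 0 - j5.253e+05 Ω
Step 3 — Parallel branch: L || C = 1/(1/L + 1/C) = 0 + j28.75 Ω.
Step 4 — Series with R1: Z_total = R1 + (L || C) = 61.1 + j28.75 Ω = 67.53∠25.2° Ω.
Step 5 — Source phasor: V = 139∠-173.6° V = -138.1 - j15.49 V.
Step 6 — Current: I = V / Z = -1.949 + j0.6633 A = 2.058∠161.2° A.
Step 7 — Complex power: S = V·I* = 258.9 + j121.8 VA.
Step 8 — Real power: P = Re(S) = 258.9 W.
Step 9 — Reactive power: Q = Im(S) = 121.8 VAR.
Step 10 — Apparent power: |S| = 286.1 VA.
Step 11 — Power factor: PF = P/|S| = 0.9048 (lagging).

(a) P = 258.9 W  (b) Q = 121.8 VAR  (c) S = 286.1 VA  (d) PF = 0.9048 (lagging)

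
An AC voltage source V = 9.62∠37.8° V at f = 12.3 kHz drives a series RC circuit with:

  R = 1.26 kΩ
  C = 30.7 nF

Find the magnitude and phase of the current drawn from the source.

Step 1 — Angular frequency: ω = 2π·f = 2π·1.23e+04 = 7.728e+04 rad/s.
Step 2 — Component impedances:
  R: Z = R = 1260 Ω
  C: Z = 1/(jωC) = -j/(ω·C) = 0 - j421.5 Ω
Step 3 — Series combination: Z_total = R + C = 1260 - j421.5 Ω = 1329∠-18.5° Ω.
Step 4 — Source phasor: V = 9.62∠37.8° V = 7.601 + j5.896 V.
Step 5 — Ohm's law: I = V / Z_total = (7.601 + j5.896) / (1260 - j421.5) = 0.004018 + j0.006024 A.
Step 6 — Convert to polar: |I| = 0.007241 A, ∠I = 56.3°.

I = 0.007241∠56.3° A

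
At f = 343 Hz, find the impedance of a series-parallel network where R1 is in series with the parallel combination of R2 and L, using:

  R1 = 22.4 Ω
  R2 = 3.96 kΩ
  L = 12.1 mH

Step 1 — Angular frequency: ω = 2π·f = 2π·343 = 2155 rad/s.
Step 2 — Component impedances:
  R1: Z = R = 22.4 Ω
  R2: Z = R = 3960 Ω
  L: Z = jωL = j·2155·0.0121 = 0 + j26.08 Ω
Step 3 — Parallel branch: R2 || L = 1/(1/R2 + 1/L) = 0.1717 + j26.08 Ω.
Step 4 — Series with R1: Z_total = R1 + (R2 || L) = 22.57 + j26.08 Ω = 34.49∠49.1° Ω.

Z = 22.57 + j26.08 Ω = 34.49∠49.1° Ω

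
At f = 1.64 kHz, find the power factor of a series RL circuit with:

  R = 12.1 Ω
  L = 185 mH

Step 1 — Angular frequency: ω = 2π·f = 2π·1640 = 1.03e+04 rad/s.
Step 2 — Component impedances:
  R: Z = R = 12.1 Ω
  L: Z = jωL = j·1.03e+04·0.185 = 0 + j1906 Ω
Step 3 — Series combination: Z_total = R + L = 12.1 + j1906 Ω = 1906∠89.6° Ω.
Step 4 — Power factor: PF = cos(φ) = Re(Z)/|Z| = 12.1/1906.4 = 0.006347.
Step 5 — Type: Im(Z) = 1906 ⇒ lagging (phase φ = 89.6°).

PF = 0.006347 (lagging, φ = 89.6°)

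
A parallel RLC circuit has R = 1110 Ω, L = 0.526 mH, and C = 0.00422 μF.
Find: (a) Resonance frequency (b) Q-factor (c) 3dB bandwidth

Step 1 — Resonance: ω₀ = 1/√(LC) = 1/√(0.000526·4.22e-09) = 6.712e+05 rad/s.
Step 2 — f₀ = ω₀/(2π) = 1.068e+05 Hz.
Step 3 — Parallel Q: Q = R/(ω₀L) = 1110/(6.712e+05·0.000526) = 3.144.
Step 4 — Bandwidth: Δω = ω₀/Q = 2.135e+05 rad/s; BW = Δω/(2π) = 3.398e+04 Hz.

(a) f₀ = 1.068e+05 Hz  (b) Q = 3.144  (c) BW = 3.398e+04 Hz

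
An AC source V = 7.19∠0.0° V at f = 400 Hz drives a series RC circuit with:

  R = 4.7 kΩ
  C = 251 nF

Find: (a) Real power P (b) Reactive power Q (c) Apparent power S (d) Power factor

Step 1 — Angular frequency: ω = 2π·f = 2π·400 = 2513 rad/s.
Step 2 — Component impedances:
  R: Z = R = 4700 Ω
  C: Z = 1/(jωC) = -j/(ω·C) = 0 - j1585 Ω
Step 3 — Series combination: Z_total = R + C = 4700 - j1585 Ω = 4960∠-18.6° Ω.
Step 4 — Source phasor: V = 7.19∠0.0° V = 7.19 V.
Step 5 — Current: I = V / Z = 0.001374 + j0.0004633 A = 0.00145∠18.6° A.
Step 6 — Complex power: S = V·I* = 0.009876 - j0.003331 VA.
Step 7 — Real power: P = Re(S) = 0.009876 W.
Step 8 — Reactive power: Q = Im(S) = -0.003331 VAR.
Step 9 — Apparent power: |S| = 0.01042 VA.
Step 10 — Power factor: PF = P/|S| = 0.9476 (leading).

(a) P = 0.009876 W  (b) Q = -0.003331 VAR  (c) S = 0.01042 VA  (d) PF = 0.9476 (leading)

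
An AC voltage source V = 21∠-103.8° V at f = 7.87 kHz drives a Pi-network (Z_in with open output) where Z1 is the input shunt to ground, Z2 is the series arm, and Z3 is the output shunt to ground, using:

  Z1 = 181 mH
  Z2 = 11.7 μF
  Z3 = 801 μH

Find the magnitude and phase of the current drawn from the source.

Step 1 — Angular frequency: ω = 2π·f = 2π·7870 = 4.945e+04 rad/s.
Step 2 — Component impedances:
  Z1: Z = jωL = j·4.945e+04·0.181 = 0 + j8950 Ω
  Z2: Z = 1/(jωC) = -j/(ω·C) = 0 - j1.728 Ω
  Z3: Z = jωL = j·4.945e+04·0.000801 = 0 + j39.61 Ω
Step 3 — With open output, the series arm Z2 and the output shunt Z3 appear in series to ground: Z2 + Z3 = 0 + j37.88 Ω.
Step 4 — Parallel with input shunt Z1: Z_in = Z1 || (Z2 + Z3) = 0 + j37.72 Ω = 37.72∠90.0° Ω.
Step 5 — Source phasor: V = 21∠-103.8° V = -5.009 - j20.39 V.
Step 6 — Ohm's law: I = V / Z_total = (-5.009 - j20.39) / (0 + j37.72) = -0.5407 + j0.1328 A.
Step 7 — Convert to polar: |I| = 0.5567 A, ∠I = 166.2°.

I = 0.5567∠166.2° A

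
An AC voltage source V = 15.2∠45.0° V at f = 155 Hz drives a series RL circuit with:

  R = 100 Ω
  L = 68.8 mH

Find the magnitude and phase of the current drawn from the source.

Step 1 — Angular frequency: ω = 2π·f = 2π·155 = 973.9 rad/s.
Step 2 — Component impedances:
  R: Z = R = 100 Ω
  L: Z = jωL = j·973.9·0.0688 = 0 + j67 Ω
Step 3 — Series combination: Z_total = R + L = 100 + j67 Ω = 120.4∠33.8° Ω.
Step 4 — Source phasor: V = 15.2∠45.0° V = 10.75 + j10.75 V.
Step 5 — Ohm's law: I = V / Z_total = (10.75 + j10.75) / (100 + j67) = 0.1239 + j0.02448 A.
Step 6 — Convert to polar: |I| = 0.1263 A, ∠I = 11.2°.

I = 0.1263∠11.2° A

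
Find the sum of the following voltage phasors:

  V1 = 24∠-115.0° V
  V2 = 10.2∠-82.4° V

Step 1 — Convert each phasor to rectangular form:
  V1 = 24·(cos(-115.0°) + j·sin(-115.0°)) = -10.14 - j21.75 V
  V2 = 10.2·(cos(-82.4°) + j·sin(-82.4°)) = 1.349 - j10.11 V
Step 2 — Sum components: V_total = -8.794 - j31.86 V.
Step 3 — Convert to polar: |V_total| = 33.05 V, ∠V_total = -105.4°.

V_total = 33.05∠-105.4° V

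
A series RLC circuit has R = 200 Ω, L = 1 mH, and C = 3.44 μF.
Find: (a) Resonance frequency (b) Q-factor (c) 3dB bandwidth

Step 1 — Resonance condition Im(Z)=0 gives ω₀ = 1/√(LC).
Step 2 — ω₀ = 1/√(0.001·3.44e-06) = 1.705e+04 rad/s.
Step 3 — f₀ = ω₀/(2π) = 2714 Hz.
Step 4 — Series Q: Q = ω₀L/R = 1.705e+04·0.001/200 = 0.08525.
Step 5 — 3dB bandwidth: Δω = ω₀/Q = 2e+05 rad/s; BW = Δω/(2π) = 3.183e+04 Hz.

(a) f₀ = 2714 Hz  (b) Q = 0.08525  (c) BW = 3.183e+04 Hz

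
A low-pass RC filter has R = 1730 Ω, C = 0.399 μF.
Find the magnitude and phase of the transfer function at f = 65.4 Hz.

Step 1 — Angular frequency: ω = 2π·65.4 = 410.9 rad/s.
Step 2 — Transfer function: H(jω) = 1/(1 + jωRC).
Step 3 — Denominator: 1 + jωRC = 1 + j·410.9·1730·3.99e-07 = 1 + j0.2836.
Step 4 — H = 0.9255 - j0.2625.
Step 5 — Magnitude: |H| = 0.962 (-0.3 dB); phase: φ = -15.8°.

|H| = 0.962 (-0.3 dB), φ = -15.8°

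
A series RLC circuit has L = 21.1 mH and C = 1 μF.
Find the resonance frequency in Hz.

Step 1 — Resonance condition Im(Z)=0 gives ω₀ = 1/√(LC).
Step 2 — ω₀ = 1/√(0.0211·1e-06) = 6884 rad/s.
Step 3 — f₀ = ω₀/(2π) = 1096 Hz.

f₀ = 1096 Hz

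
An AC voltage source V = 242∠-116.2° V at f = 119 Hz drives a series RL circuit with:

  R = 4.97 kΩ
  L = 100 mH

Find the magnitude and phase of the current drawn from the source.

Step 1 — Angular frequency: ω = 2π·f = 2π·119 = 747.7 rad/s.
Step 2 — Component impedances:
  R: Z = R = 4970 Ω
  L: Z = jωL = j·747.7·0.1 = 0 + j74.77 Ω
Step 3 — Series combination: Z_total = R + L = 4970 + j74.77 Ω = 4971∠0.9° Ω.
Step 4 — Source phasor: V = 242∠-116.2° V = -106.8 - j217.1 V.
Step 5 — Ohm's law: I = V / Z_total = (-106.8 - j217.1) / (4970 + j74.77) = -0.02215 - j0.04336 A.
Step 6 — Convert to polar: |I| = 0.04869 A, ∠I = -117.1°.

I = 0.04869∠-117.1° A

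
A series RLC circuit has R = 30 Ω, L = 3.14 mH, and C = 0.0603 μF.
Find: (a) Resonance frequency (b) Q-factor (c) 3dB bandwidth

Step 1 — Resonance: ω₀ = 1/√(LC) = 1/√(0.00314·6.03e-08) = 7.267e+04 rad/s.
Step 2 — f₀ = ω₀/(2π) = 1.157e+04 Hz.
Step 3 — Series Q: Q = ω₀L/R = 7.267e+04·0.00314/30 = 7.607.
Step 4 — Bandwidth: Δω = ω₀/Q = 9554 rad/s; BW = Δω/(2π) = 1521 Hz.

(a) f₀ = 1.157e+04 Hz  (b) Q = 7.607  (c) BW = 1521 Hz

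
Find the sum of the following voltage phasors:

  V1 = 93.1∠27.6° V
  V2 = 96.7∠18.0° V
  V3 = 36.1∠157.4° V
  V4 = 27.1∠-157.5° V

Step 1 — Convert each phasor to rectangular form:
  V1 = 93.1·(cos(27.6°) + j·sin(27.6°)) = 82.51 + j43.13 V
  V2 = 96.7·(cos(18.0°) + j·sin(18.0°)) = 91.97 + j29.88 V
  V3 = 36.1·(cos(157.4°) + j·sin(157.4°)) = -33.33 + j13.87 V
  V4 = 27.1·(cos(-157.5°) + j·sin(-157.5°)) = -25.04 - j10.37 V
Step 2 — Sum components: V_total = 116.1 + j76.52 V.
Step 3 — Convert to polar: |V_total| = 139.1 V, ∠V_total = 33.4°.

V_total = 139.1∠33.4° V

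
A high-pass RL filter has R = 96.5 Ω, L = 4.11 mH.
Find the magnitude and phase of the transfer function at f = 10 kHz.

Step 1 — Angular frequency: ω = 2π·1e+04 = 6.283e+04 rad/s.
Step 2 — Transfer function: H(jω) = jωL/(R + jωL).
Step 3 — Numerator jωL = j·258.2; denominator R + jωL = 96.5 + j258.2.
Step 4 — H = 0.8775 + j0.3279.
Step 5 — Magnitude: |H| = 0.9367 (-0.6 dB); phase: φ = 20.5°.

|H| = 0.9367 (-0.6 dB), φ = 20.5°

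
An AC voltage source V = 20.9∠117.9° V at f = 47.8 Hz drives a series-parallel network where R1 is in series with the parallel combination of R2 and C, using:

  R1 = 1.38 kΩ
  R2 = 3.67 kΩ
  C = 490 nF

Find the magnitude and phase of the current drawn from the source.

Step 1 — Angular frequency: ω = 2π·f = 2π·47.8 = 300.3 rad/s.
Step 2 — Component impedances:
  R1: Z = R = 1380 Ω
  R2: Z = R = 3670 Ω
  C: Z = 1/(jωC) = -j/(ω·C) = 0 - j6795 Ω
Step 3 — Parallel branch: R2 || C = 1/(1/R2 + 1/C) = 2841 - j1535 Ω.
Step 4 — Series with R1: Z_total = R1 + (R2 || C) = 4221 - j1535 Ω = 4491∠-20.0° Ω.
Step 5 — Source phasor: V = 20.9∠117.9° V = -9.78 + j18.47 V.
Step 6 — Ohm's law: I = V / Z_total = (-9.78 + j18.47) / (4221 - j1535) = -0.003451 + j0.003121 A.
Step 7 — Convert to polar: |I| = 0.004653 A, ∠I = 137.9°.

I = 0.004653∠137.9° A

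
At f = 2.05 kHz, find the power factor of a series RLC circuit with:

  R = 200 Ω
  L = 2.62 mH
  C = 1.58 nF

Step 1 — Angular frequency: ω = 2π·f = 2π·2050 = 1.288e+04 rad/s.
Step 2 — Component impedances:
  R: Z = R = 200 Ω
  L: Z = jωL = j·1.288e+04·0.00262 = 0 + j33.75 Ω
  C: Z = 1/(jωC) = -j/(ω·C) = 0 - j4.914e+04 Ω
Step 3 — Series combination: Z_total = R + L + C = 200 - j4.91e+04 Ω = 4.91e+04∠-89.8° Ω.
Step 4 — Power factor: PF = cos(φ) = Re(Z)/|Z| = 200/4.91e+04 = 0.004073.
Step 5 — Type: Im(Z) = -4.91e+04 ⇒ leading (phase φ = -89.8°).

PF = 0.004073 (leading, φ = -89.8°)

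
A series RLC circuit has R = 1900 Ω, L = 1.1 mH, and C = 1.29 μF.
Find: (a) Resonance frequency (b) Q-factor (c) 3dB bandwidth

Step 1 — Resonance condition Im(Z)=0 gives ω₀ = 1/√(LC).
Step 2 — ω₀ = 1/√(0.0011·1.29e-06) = 2.655e+04 rad/s.
Step 3 — f₀ = ω₀/(2π) = 4225 Hz.
Step 4 — Series Q: Q = ω₀L/R = 2.655e+04·0.0011/1900 = 0.01537.
Step 5 — 3dB bandwidth: Δω = ω₀/Q = 1.727e+06 rad/s; BW = Δω/(2π) = 2.749e+05 Hz.

(a) f₀ = 4225 Hz  (b) Q = 0.01537  (c) BW = 2.749e+05 Hz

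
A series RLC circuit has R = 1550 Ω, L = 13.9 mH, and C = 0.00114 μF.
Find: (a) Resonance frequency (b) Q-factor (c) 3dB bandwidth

Step 1 — Resonance: ω₀ = 1/√(LC) = 1/√(0.0139·1.14e-09) = 2.512e+05 rad/s.
Step 2 — f₀ = ω₀/(2π) = 3.998e+04 Hz.
Step 3 — Series Q: Q = ω₀L/R = 2.512e+05·0.0139/1550 = 2.253.
Step 4 — Bandwidth: Δω = ω₀/Q = 1.115e+05 rad/s; BW = Δω/(2π) = 1.775e+04 Hz.

(a) f₀ = 3.998e+04 Hz  (b) Q = 2.253  (c) BW = 1.775e+04 Hz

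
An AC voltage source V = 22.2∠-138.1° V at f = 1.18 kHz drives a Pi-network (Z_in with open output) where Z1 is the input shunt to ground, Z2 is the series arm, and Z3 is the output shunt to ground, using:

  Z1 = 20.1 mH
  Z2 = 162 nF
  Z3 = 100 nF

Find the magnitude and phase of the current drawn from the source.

Step 1 — Angular frequency: ω = 2π·f = 2π·1180 = 7414 rad/s.
Step 2 — Component impedances:
  Z1: Z = jωL = j·7414·0.0201 = 0 + j149 Ω
  Z2: Z = 1/(jωC) = -j/(ω·C) = 0 - j832.6 Ω
  Z3: Z = 1/(jωC) = -j/(ω·C) = 0 - j1349 Ω
Step 3 — With open output, the series arm Z2 and the output shunt Z3 appear in series to ground: Z2 + Z3 = 0 - j2181 Ω.
Step 4 — Parallel with input shunt Z1: Z_in = Z1 || (Z2 + Z3) = 0 + j160 Ω = 160∠90.0° Ω.
Step 5 — Source phasor: V = 22.2∠-138.1° V = -16.52 - j14.83 V.
Step 6 — Ohm's law: I = V / Z_total = (-16.52 - j14.83) / (0 + j160) = -0.09269 + j0.1033 A.
Step 7 — Convert to polar: |I| = 0.1388 A, ∠I = 131.9°.

I = 0.1388∠131.9° A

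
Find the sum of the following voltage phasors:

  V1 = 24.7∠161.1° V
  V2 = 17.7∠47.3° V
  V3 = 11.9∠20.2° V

Step 1 — Convert each phasor to rectangular form:
  V1 = 24.7·(cos(161.1°) + j·sin(161.1°)) = -23.37 + j8.001 V
  V2 = 17.7·(cos(47.3°) + j·sin(47.3°)) = 12 + j13.01 V
  V3 = 11.9·(cos(20.2°) + j·sin(20.2°)) = 11.17 + j4.109 V
Step 2 — Sum components: V_total = -0.1968 + j25.12 V.
Step 3 — Convert to polar: |V_total| = 25.12 V, ∠V_total = 90.4°.

V_total = 25.12∠90.4° V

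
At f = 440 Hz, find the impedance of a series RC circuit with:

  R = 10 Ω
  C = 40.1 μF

Step 1 — Angular frequency: ω = 2π·f = 2π·440 = 2765 rad/s.
Step 2 — Component impedances:
  R: Z = R = 10 Ω
  C: Z = 1/(jωC) = -j/(ω·C) = 0 - j9.02 Ω
Step 3 — Series combination: Z_total = R + C = 10 - j9.02 Ω = 13.47∠-42.1° Ω.

Z = 10 - j9.02 Ω = 13.47∠-42.1° Ω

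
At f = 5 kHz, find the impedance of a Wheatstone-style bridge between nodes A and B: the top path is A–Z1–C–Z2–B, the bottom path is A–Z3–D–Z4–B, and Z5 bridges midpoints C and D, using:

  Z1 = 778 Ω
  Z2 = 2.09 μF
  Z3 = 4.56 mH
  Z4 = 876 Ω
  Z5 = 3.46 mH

Step 1 — Angular frequency: ω = 2π·f = 2π·5000 = 3.142e+04 rad/s.
Step 2 — Component impedances:
  Z1: Z = R = 778 Ω
  Z2: Z = 1/(jωC) = -j/(ω·C) = 0 - j15.23 Ω
  Z3: Z = jωL = j·3.142e+04·0.00456 = 0 + j143.3 Ω
  Z4: Z = R = 876 Ω
  Z5: Z = jωL = j·3.142e+04·0.00346 = 0 + j108.7 Ω
Step 3 — Bridge requires nodal analysis (the Z5 bridge couples midpoints C and D, so the two paths cannot be reduced to a simple series/parallel combination). Setting node B to ground and injecting 1 A at node A, the 3-node admittance system at A, C, D solves to V_A = Z_AB = 79.82 + j206.3 Ω = 221.2∠68.8° Ω.

Z = 79.82 + j206.3 Ω = 221.2∠68.8° Ω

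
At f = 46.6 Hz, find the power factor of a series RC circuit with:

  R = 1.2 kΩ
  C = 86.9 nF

Step 1 — Angular frequency: ω = 2π·f = 2π·46.6 = 292.8 rad/s.
Step 2 — Component impedances:
  R: Z = R = 1200 Ω
  C: Z = 1/(jωC) = -j/(ω·C) = 0 - j3.93e+04 Ω
Step 3 — Series combination: Z_total = R + C = 1200 - j3.93e+04 Ω = 3.932e+04∠-88.3° Ω.
Step 4 — Power factor: PF = cos(φ) = Re(Z)/|Z| = 1200/3.932e+04 = 0.03052.
Step 5 — Type: Im(Z) = -3.93e+04 ⇒ leading (phase φ = -88.3°).

PF = 0.03052 (leading, φ = -88.3°)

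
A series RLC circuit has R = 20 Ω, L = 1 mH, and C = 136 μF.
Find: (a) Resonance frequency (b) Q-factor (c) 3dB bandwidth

Step 1 — Resonance: ω₀ = 1/√(LC) = 1/√(0.001·0.000136) = 2712 rad/s.
Step 2 — f₀ = ω₀/(2π) = 431.6 Hz.
Step 3 — Series Q: Q = ω₀L/R = 2712·0.001/20 = 0.1356.
Step 4 — Bandwidth: Δω = ω₀/Q = 2e+04 rad/s; BW = Δω/(2π) = 3183 Hz.

(a) f₀ = 431.6 Hz  (b) Q = 0.1356  (c) BW = 3183 Hz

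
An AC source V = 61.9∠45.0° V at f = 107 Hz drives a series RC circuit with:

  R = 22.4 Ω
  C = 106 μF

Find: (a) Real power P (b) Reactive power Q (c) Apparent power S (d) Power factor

Step 1 — Angular frequency: ω = 2π·f = 2π·107 = 672.3 rad/s.
Step 2 — Component impedances:
  R: Z = R = 22.4 Ω
  C: Z = 1/(jωC) = -j/(ω·C) = 0 - j14.03 Ω
Step 3 — Series combination: Z_total = R + C = 22.4 - j14.03 Ω = 26.43∠-32.1° Ω.
Step 4 — Source phasor: V = 61.9∠45.0° V = 43.77 + j43.77 V.
Step 5 — Current: I = V / Z = 0.5242 + j2.282 A = 2.342∠77.1° A.
Step 6 — Complex power: S = V·I* = 122.8 - j76.96 VA.
Step 7 — Real power: P = Re(S) = 122.8 W.
Step 8 — Reactive power: Q = Im(S) = -76.96 VAR.
Step 9 — Apparent power: |S| = 145 VA.
Step 10 — Power factor: PF = P/|S| = 0.8474 (leading).

(a) P = 122.8 W  (b) Q = -76.96 VAR  (c) S = 145 VA  (d) PF = 0.8474 (leading)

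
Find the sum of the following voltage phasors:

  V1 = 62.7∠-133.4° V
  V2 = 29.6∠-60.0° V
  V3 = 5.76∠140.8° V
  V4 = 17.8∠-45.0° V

Step 1 — Convert each phasor to rectangular form:
  V1 = 62.7·(cos(-133.4°) + j·sin(-133.4°)) = -43.08 - j45.56 V
  V2 = 29.6·(cos(-60.0°) + j·sin(-60.0°)) = 14.8 - j25.63 V
  V3 = 5.76·(cos(140.8°) + j·sin(140.8°)) = -4.464 + j3.64 V
  V4 = 17.8·(cos(-45.0°) + j·sin(-45.0°)) = 12.59 - j12.59 V
Step 2 — Sum components: V_total = -20.16 - j80.14 V.
Step 3 — Convert to polar: |V_total| = 82.63 V, ∠V_total = -104.1°.

V_total = 82.63∠-104.1° V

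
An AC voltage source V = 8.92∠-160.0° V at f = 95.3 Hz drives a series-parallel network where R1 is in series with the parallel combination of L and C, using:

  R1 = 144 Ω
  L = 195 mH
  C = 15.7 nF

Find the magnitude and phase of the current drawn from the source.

Step 1 — Angular frequency: ω = 2π·f = 2π·95.3 = 598.8 rad/s.
Step 2 — Component impedances:
  R1: Z = R = 144 Ω
  L: Z = jωL = j·598.8·0.195 = 0 + j116.8 Ω
  C: Z = 1/(jωC) = -j/(ω·C) = 0 - j1.064e+05 Ω
Step 3 — Parallel branch: L || C = 1/(1/L + 1/C) = 0 + j116.9 Ω.
Step 4 — Series with R1: Z_total = R1 + (L || C) = 144 + j116.9 Ω = 185.5∠39.1° Ω.
Step 5 — Source phasor: V = 8.92∠-160.0° V = -8.382 - j3.051 V.
Step 6 — Ohm's law: I = V / Z_total = (-8.382 - j3.051) / (144 + j116.9) = -0.04545 + j0.01571 A.
Step 7 — Convert to polar: |I| = 0.04809 A, ∠I = 160.9°.

I = 0.04809∠160.9° A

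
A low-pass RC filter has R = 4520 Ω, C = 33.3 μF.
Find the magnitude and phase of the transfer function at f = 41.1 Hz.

Step 1 — Angular frequency: ω = 2π·41.1 = 258.2 rad/s.
Step 2 — Transfer function: H(jω) = 1/(1 + jωRC).
Step 3 — Denominator: 1 + jωRC = 1 + j·258.2·4520·3.33e-05 = 1 + j38.87.
Step 4 — H = 0.0006615 - j0.02571.
Step 5 — Magnitude: |H| = 0.02572 (-31.8 dB); phase: φ = -88.5°.

|H| = 0.02572 (-31.8 dB), φ = -88.5°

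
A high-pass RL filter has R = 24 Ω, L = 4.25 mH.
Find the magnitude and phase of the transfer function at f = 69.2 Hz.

Step 1 — Angular frequency: ω = 2π·69.2 = 434.8 rad/s.
Step 2 — Transfer function: H(jω) = jωL/(R + jωL).
Step 3 — Numerator jωL = j·1.848; denominator R + jωL = 24 + j1.848.
Step 4 — H = 0.005893 + j0.07654.
Step 5 — Magnitude: |H| = 0.07677 (-22.3 dB); phase: φ = 85.6°.

|H| = 0.07677 (-22.3 dB), φ = 85.6°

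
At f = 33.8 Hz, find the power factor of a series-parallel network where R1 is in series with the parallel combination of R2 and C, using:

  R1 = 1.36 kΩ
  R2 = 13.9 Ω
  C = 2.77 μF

Step 1 — Angular frequency: ω = 2π·f = 2π·33.8 = 212.4 rad/s.
Step 2 — Component impedances:
  R1: Z = R = 1360 Ω
  R2: Z = R = 13.9 Ω
  C: Z = 1/(jωC) = -j/(ω·C) = 0 - j1700 Ω
Step 3 — Parallel branch: R2 || C = 1/(1/R2 + 1/C) = 13.9 - j0.1137 Ω.
Step 4 — Series with R1: Z_total = R1 + (R2 || C) = 1374 - j0.1137 Ω = 1374∠-0.0° Ω.
Step 5 — Power factor: PF = cos(φ) = Re(Z)/|Z| = 1374/1374 = 1.
Step 6 — Type: Im(Z) = -0.1137 ⇒ leading (phase φ = -0.0°).

PF = 1 (leading, φ = -0.0°)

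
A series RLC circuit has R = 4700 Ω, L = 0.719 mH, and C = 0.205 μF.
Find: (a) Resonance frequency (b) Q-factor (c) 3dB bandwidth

Step 1 — Resonance: ω₀ = 1/√(LC) = 1/√(0.000719·2.05e-07) = 8.237e+04 rad/s.
Step 2 — f₀ = ω₀/(2π) = 1.311e+04 Hz.
Step 3 — Series Q: Q = ω₀L/R = 8.237e+04·0.000719/4700 = 0.0126.
Step 4 — Bandwidth: Δω = ω₀/Q = 6.537e+06 rad/s; BW = Δω/(2π) = 1.04e+06 Hz.

(a) f₀ = 1.311e+04 Hz  (b) Q = 0.0126  (c) BW = 1.04e+06 Hz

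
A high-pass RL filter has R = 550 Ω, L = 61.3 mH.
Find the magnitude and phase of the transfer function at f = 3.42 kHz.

Step 1 — Angular frequency: ω = 2π·3420 = 2.149e+04 rad/s.
Step 2 — Transfer function: H(jω) = jωL/(R + jωL).
Step 3 — Numerator jωL = j·1317; denominator R + jωL = 550 + j1317.
Step 4 — H = 0.8515 + j0.3556.
Step 5 — Magnitude: |H| = 0.9228 (-0.7 dB); phase: φ = 22.7°.

|H| = 0.9228 (-0.7 dB), φ = 22.7°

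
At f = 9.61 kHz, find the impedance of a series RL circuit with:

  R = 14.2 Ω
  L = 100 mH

Step 1 — Angular frequency: ω = 2π·f = 2π·9610 = 6.038e+04 rad/s.
Step 2 — Component impedances:
  R: Z = R = 14.2 Ω
  L: Z = jωL = j·6.038e+04·0.1 = 0 + j6038 Ω
Step 3 — Series combination: Z_total = R + L = 14.2 + j6038 Ω = 6038∠89.9° Ω.

Z = 14.2 + j6038 Ω = 6038∠89.9° Ω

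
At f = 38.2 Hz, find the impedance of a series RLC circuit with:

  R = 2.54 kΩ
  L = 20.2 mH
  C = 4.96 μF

Step 1 — Angular frequency: ω = 2π·f = 2π·38.2 = 240 rad/s.
Step 2 — Component impedances:
  R: Z = R = 2540 Ω
  L: Z = jωL = j·240·0.0202 = 0 + j4.848 Ω
  C: Z = 1/(jωC) = -j/(ω·C) = 0 - j840 Ω
Step 3 — Series combination: Z_total = R + L + C = 2540 - j835.1 Ω = 2674∠-18.2° Ω.

Z = 2540 - j835.1 Ω = 2674∠-18.2° Ω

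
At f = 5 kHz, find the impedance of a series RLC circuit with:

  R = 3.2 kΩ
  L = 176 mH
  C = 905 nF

Step 1 — Angular frequency: ω = 2π·f = 2π·5000 = 3.142e+04 rad/s.
Step 2 — Component impedances:
  R: Z = R = 3200 Ω
  L: Z = jωL = j·3.142e+04·0.176 = 0 + j5529 Ω
  C: Z = 1/(jωC) = -j/(ω·C) = 0 - j35.17 Ω
Step 3 — Series combination: Z_total = R + L + C = 3200 + j5494 Ω = 6358∠59.8° Ω.

Z = 3200 + j5494 Ω = 6358∠59.8° Ω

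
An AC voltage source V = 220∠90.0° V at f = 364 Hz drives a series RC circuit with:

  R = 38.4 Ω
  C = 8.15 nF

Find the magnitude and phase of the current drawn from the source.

Step 1 — Angular frequency: ω = 2π·f = 2π·364 = 2287 rad/s.
Step 2 — Component impedances:
  R: Z = R = 38.4 Ω
  C: Z = 1/(jωC) = -j/(ω·C) = 0 - j5.365e+04 Ω
Step 3 — Series combination: Z_total = R + C = 38.4 - j5.365e+04 Ω = 5.365e+04∠-90.0° Ω.
Step 4 — Source phasor: V = 220∠90.0° V = 0 + j220 V.
Step 5 — Ohm's law: I = V / Z_total = (0 + j220) / (38.4 - j5.365e+04) = -0.004101 + j2.935e-06 A.
Step 6 — Convert to polar: |I| = 0.004101 A, ∠I = 180.0°.

I = 0.004101∠180.0° A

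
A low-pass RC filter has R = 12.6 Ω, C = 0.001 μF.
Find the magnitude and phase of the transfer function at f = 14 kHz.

Step 1 — Angular frequency: ω = 2π·1.4e+04 = 8.796e+04 rad/s.
Step 2 — Transfer function: H(jω) = 1/(1 + jωRC).
Step 3 — Denominator: 1 + jωRC = 1 + j·8.796e+04·12.6·1e-09 = 1 + j0.001108.
Step 4 — H = 1 - j0.001108.
Step 5 — Magnitude: |H| = 1 (-0.0 dB); phase: φ = -0.1°.

|H| = 1 (-0.0 dB), φ = -0.1°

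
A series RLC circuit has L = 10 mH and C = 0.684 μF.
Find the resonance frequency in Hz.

Step 1 — Resonance condition Im(Z)=0 gives ω₀ = 1/√(LC).
Step 2 — ω₀ = 1/√(0.01·6.84e-07) = 1.209e+04 rad/s.
Step 3 — f₀ = ω₀/(2π) = 1924 Hz.

f₀ = 1924 Hz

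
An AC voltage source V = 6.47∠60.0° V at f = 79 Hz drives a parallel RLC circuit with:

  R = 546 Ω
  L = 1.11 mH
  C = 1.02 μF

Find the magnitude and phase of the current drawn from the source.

Step 1 — Angular frequency: ω = 2π·f = 2π·79 = 496.4 rad/s.
Step 2 — Component impedances:
  R: Z = R = 546 Ω
  L: Z = jωL = j·496.4·0.00111 = 0 + j0.551 Ω
  C: Z = 1/(jωC) = -j/(ω·C) = 0 - j1975 Ω
Step 3 — Parallel combination: 1/Z_total = 1/R + 1/L + 1/C; Z_total = 0.0005563 + j0.5511 Ω = 0.5511∠89.9° Ω.
Step 4 — Source phasor: V = 6.47∠60.0° V = 3.235 + j5.603 V.
Step 5 — Ohm's law: I = V / Z_total = (3.235 + j5.603) / (0.0005563 + j0.5511) = 10.17 - j5.86 A.
Step 6 — Convert to polar: |I| = 11.74 A, ∠I = -29.9°.

I = 11.74∠-29.9° A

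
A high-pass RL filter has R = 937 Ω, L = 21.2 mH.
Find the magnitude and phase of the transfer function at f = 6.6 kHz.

Step 1 — Angular frequency: ω = 2π·6600 = 4.147e+04 rad/s.
Step 2 — Transfer function: H(jω) = jωL/(R + jωL).
Step 3 — Numerator jωL = j·879.1; denominator R + jωL = 937 + j879.1.
Step 4 — H = 0.4682 + j0.499.
Step 5 — Magnitude: |H| = 0.6842 (-3.3 dB); phase: φ = 46.8°.

|H| = 0.6842 (-3.3 dB), φ = 46.8°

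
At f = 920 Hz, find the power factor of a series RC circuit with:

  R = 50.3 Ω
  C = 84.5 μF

Step 1 — Angular frequency: ω = 2π·f = 2π·920 = 5781 rad/s.
Step 2 — Component impedances:
  R: Z = R = 50.3 Ω
  C: Z = 1/(jωC) = -j/(ω·C) = 0 - j2.047 Ω
Step 3 — Series combination: Z_total = R + C = 50.3 - j2.047 Ω = 50.34∠-2.3° Ω.
Step 4 — Power factor: PF = cos(φ) = Re(Z)/|Z| = 50.3/50.34 = 0.9992.
Step 5 — Type: Im(Z) = -2.047 ⇒ leading (phase φ = -2.3°).

PF = 0.9992 (leading, φ = -2.3°)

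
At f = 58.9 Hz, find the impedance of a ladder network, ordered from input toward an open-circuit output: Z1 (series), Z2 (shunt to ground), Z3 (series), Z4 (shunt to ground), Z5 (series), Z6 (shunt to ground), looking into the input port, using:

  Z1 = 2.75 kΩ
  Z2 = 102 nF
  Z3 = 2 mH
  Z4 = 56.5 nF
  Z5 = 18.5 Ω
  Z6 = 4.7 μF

Step 1 — Angular frequency: ω = 2π·f = 2π·58.9 = 370.1 rad/s.
Step 2 — Component impedances:
  Z1: Z = R = 2750 Ω
  Z2: Z = 1/(jωC) = -j/(ω·C) = 0 - j2.649e+04 Ω
  Z3: Z = jωL = j·370.1·0.002 = 0 + j0.7402 Ω
  Z4: Z = 1/(jωC) = -j/(ω·C) = 0 - j4.783e+04 Ω
  Z5: Z = R = 18.5 Ω
  Z6: Z = 1/(jωC) = -j/(ω·C) = 0 - j574.9 Ω
Step 3 — Ladder network (open output): work backward from the far end, alternating series and parallel combinations. Z_in = 2767 - j555.5 Ω = 2823∠-11.3° Ω.

Z = 2767 - j555.5 Ω = 2823∠-11.3° Ω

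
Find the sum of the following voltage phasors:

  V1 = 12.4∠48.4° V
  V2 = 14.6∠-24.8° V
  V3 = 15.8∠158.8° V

Step 1 — Convert each phasor to rectangular form:
  V1 = 12.4·(cos(48.4°) + j·sin(48.4°)) = 8.233 + j9.273 V
  V2 = 14.6·(cos(-24.8°) + j·sin(-24.8°)) = 13.25 - j6.124 V
  V3 = 15.8·(cos(158.8°) + j·sin(158.8°)) = -14.73 + j5.714 V
Step 2 — Sum components: V_total = 6.756 + j8.862 V.
Step 3 — Convert to polar: |V_total| = 11.14 V, ∠V_total = 52.7°.

V_total = 11.14∠52.7° V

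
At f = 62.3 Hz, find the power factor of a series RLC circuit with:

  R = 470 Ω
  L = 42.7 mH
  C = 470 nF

Step 1 — Angular frequency: ω = 2π·f = 2π·62.3 = 391.4 rad/s.
Step 2 — Component impedances:
  R: Z = R = 470 Ω
  L: Z = jωL = j·391.4·0.0427 = 0 + j16.71 Ω
  C: Z = 1/(jωC) = -j/(ω·C) = 0 - j5435 Ω
Step 3 — Series combination: Z_total = R + L + C = 470 - j5419 Ω = 5439∠-85.0° Ω.
Step 4 — Power factor: PF = cos(φ) = Re(Z)/|Z| = 470/5439 = 0.08641.
Step 5 — Type: Im(Z) = -5419 ⇒ leading (phase φ = -85.0°).

PF = 0.08641 (leading, φ = -85.0°)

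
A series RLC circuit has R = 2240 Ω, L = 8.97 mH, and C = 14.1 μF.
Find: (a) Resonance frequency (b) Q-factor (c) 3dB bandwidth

Step 1 — Resonance: ω₀ = 1/√(LC) = 1/√(0.00897·1.41e-05) = 2812 rad/s.
Step 2 — f₀ = ω₀/(2π) = 447.5 Hz.
Step 3 — Series Q: Q = ω₀L/R = 2812·0.00897/2240 = 0.01126.
Step 4 — Bandwidth: Δω = ω₀/Q = 2.497e+05 rad/s; BW = Δω/(2π) = 3.974e+04 Hz.

(a) f₀ = 447.5 Hz  (b) Q = 0.01126  (c) BW = 3.974e+04 Hz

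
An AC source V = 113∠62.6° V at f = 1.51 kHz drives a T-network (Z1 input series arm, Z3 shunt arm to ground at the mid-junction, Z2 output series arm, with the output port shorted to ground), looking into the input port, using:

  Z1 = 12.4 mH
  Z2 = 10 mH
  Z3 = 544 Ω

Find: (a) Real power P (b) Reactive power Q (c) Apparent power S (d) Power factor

Step 1 — Angular frequency: ω = 2π·f = 2π·1510 = 9488 rad/s.
Step 2 — Component impedances:
  Z1: Z = jωL = j·9488·0.0124 = 0 + j117.6 Ω
  Z2: Z = jωL = j·9488·0.01 = 0 + j94.88 Ω
  Z3: Z = R = 544 Ω
Step 3 — With the output port shorted to ground, the output series arm Z2 runs from the junction to ground; the shunt arm Z3 also runs from the junction to ground. They appear in parallel: Z3 || Z2 = 16.06 + j92.08 Ω.
Step 4 — Series with input arm Z1: Z_in = Z1 + (Z3 || Z2) = 16.06 + j209.7 Ω = 210.3∠85.6° Ω.
Step 5 — Source phasor: V = 113∠62.6° V = 52 + j100.3 V.
Step 6 — Current: I = V / Z = 0.4945 - j0.2101 A = 0.5372∠-23.0° A.
Step 7 — Complex power: S = V·I* = 4.635 + j60.53 VA.
Step 8 — Real power: P = Re(S) = 4.635 W.
Step 9 — Reactive power: Q = Im(S) = 60.53 VAR.
Step 10 — Apparent power: |S| = 60.71 VA.
Step 11 — Power factor: PF = P/|S| = 0.07635 (lagging).

(a) P = 4.635 W  (b) Q = 60.53 VAR  (c) S = 60.71 VA  (d) PF = 0.07635 (lagging)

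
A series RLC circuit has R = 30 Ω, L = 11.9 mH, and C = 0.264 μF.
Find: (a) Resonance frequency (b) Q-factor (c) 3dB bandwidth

Step 1 — Resonance: ω₀ = 1/√(LC) = 1/√(0.0119·2.64e-07) = 1.784e+04 rad/s.
Step 2 — f₀ = ω₀/(2π) = 2840 Hz.
Step 3 — Series Q: Q = ω₀L/R = 1.784e+04·0.0119/30 = 7.077.
Step 4 — Bandwidth: Δω = ω₀/Q = 2521 rad/s; BW = Δω/(2π) = 401.2 Hz.

(a) f₀ = 2840 Hz  (b) Q = 7.077  (c) BW = 401.2 Hz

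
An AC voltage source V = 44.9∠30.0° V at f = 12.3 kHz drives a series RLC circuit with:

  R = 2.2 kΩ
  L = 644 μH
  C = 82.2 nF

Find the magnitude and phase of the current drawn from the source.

Step 1 — Angular frequency: ω = 2π·f = 2π·1.23e+04 = 7.728e+04 rad/s.
Step 2 — Component impedances:
  R: Z = R = 2200 Ω
  L: Z = jωL = j·7.728e+04·0.000644 = 0 + j49.77 Ω
  C: Z = 1/(jωC) = -j/(ω·C) = 0 - j157.4 Ω
Step 3 — Series combination: Z_total = R + L + C = 2200 - j107.6 Ω = 2203∠-2.8° Ω.
Step 4 — Source phasor: V = 44.9∠30.0° V = 38.88 + j22.45 V.
Step 5 — Ohm's law: I = V / Z_total = (38.88 + j22.45) / (2200 - j107.6) = 0.01713 + j0.01104 A.
Step 6 — Convert to polar: |I| = 0.02038 A, ∠I = 32.8°.

I = 0.02038∠32.8° A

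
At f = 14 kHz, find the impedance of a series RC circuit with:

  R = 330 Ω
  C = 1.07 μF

Step 1 — Angular frequency: ω = 2π·f = 2π·1.4e+04 = 8.796e+04 rad/s.
Step 2 — Component impedances:
  R: Z = R = 330 Ω
  C: Z = 1/(jωC) = -j/(ω·C) = 0 - j10.62 Ω
Step 3 — Series combination: Z_total = R + C = 330 - j10.62 Ω = 330.2∠-1.8° Ω.

Z = 330 - j10.62 Ω = 330.2∠-1.8° Ω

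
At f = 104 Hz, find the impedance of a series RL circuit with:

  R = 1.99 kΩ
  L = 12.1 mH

Step 1 — Angular frequency: ω = 2π·f = 2π·104 = 653.5 rad/s.
Step 2 — Component impedances:
  R: Z = R = 1990 Ω
  L: Z = jωL = j·653.5·0.0121 = 0 + j7.907 Ω
Step 3 — Series combination: Z_total = R + L = 1990 + j7.907 Ω = 1990∠0.2° Ω.

Z = 1990 + j7.907 Ω = 1990∠0.2° Ω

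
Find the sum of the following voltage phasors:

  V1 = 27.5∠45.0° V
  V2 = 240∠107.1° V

Step 1 — Convert each phasor to rectangular form:
  V1 = 27.5·(cos(45.0°) + j·sin(45.0°)) = 19.45 + j19.45 V
  V2 = 240·(cos(107.1°) + j·sin(107.1°)) = -70.57 + j229.4 V
Step 2 — Sum components: V_total = -51.12 + j248.8 V.
Step 3 — Convert to polar: |V_total| = 254 V, ∠V_total = 101.6°.

V_total = 254∠101.6° V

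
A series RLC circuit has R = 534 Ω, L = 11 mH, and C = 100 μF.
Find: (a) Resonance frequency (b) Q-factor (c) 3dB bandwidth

Step 1 — Resonance: ω₀ = 1/√(LC) = 1/√(0.011·0.0001) = 953.5 rad/s.
Step 2 — f₀ = ω₀/(2π) = 151.7 Hz.
Step 3 — Series Q: Q = ω₀L/R = 953.5·0.011/534 = 0.01964.
Step 4 — Bandwidth: Δω = ω₀/Q = 4.855e+04 rad/s; BW = Δω/(2π) = 7726 Hz.

(a) f₀ = 151.7 Hz  (b) Q = 0.01964  (c) BW = 7726 Hz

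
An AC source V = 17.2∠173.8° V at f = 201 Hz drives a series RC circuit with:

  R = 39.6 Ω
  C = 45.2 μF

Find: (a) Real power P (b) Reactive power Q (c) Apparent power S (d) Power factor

Step 1 — Angular frequency: ω = 2π·f = 2π·201 = 1263 rad/s.
Step 2 — Component impedances:
  R: Z = R = 39.6 Ω
  C: Z = 1/(jωC) = -j/(ω·C) = 0 - j17.52 Ω
Step 3 — Series combination: Z_total = R + C = 39.6 - j17.52 Ω = 43.3∠-23.9° Ω.
Step 4 — Source phasor: V = 17.2∠173.8° V = -17.1 + j1.858 V.
Step 5 — Current: I = V / Z = -0.3785 - j0.1205 A = 0.3972∠-162.3° A.
Step 6 — Complex power: S = V·I* = 6.248 - j2.764 VA.
Step 7 — Real power: P = Re(S) = 6.248 W.
Step 8 — Reactive power: Q = Im(S) = -2.764 VAR.
Step 9 — Apparent power: |S| = 6.832 VA.
Step 10 — Power factor: PF = P/|S| = 0.9145 (leading).

(a) P = 6.248 W  (b) Q = -2.764 VAR  (c) S = 6.832 VA  (d) PF = 0.9145 (leading)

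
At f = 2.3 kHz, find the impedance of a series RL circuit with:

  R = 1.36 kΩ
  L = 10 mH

Step 1 — Angular frequency: ω = 2π·f = 2π·2300 = 1.445e+04 rad/s.
Step 2 — Component impedances:
  R: Z = R = 1360 Ω
  L: Z = jωL = j·1.445e+04·0.01 = 0 + j144.5 Ω
Step 3 — Series combination: Z_total = R + L = 1360 + j144.5 Ω = 1368∠6.1° Ω.

Z = 1360 + j144.5 Ω = 1368∠6.1° Ω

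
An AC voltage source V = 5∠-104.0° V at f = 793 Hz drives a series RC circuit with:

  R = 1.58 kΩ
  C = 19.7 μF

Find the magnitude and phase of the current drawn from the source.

Step 1 — Angular frequency: ω = 2π·f = 2π·793 = 4983 rad/s.
Step 2 — Component impedances:
  R: Z = R = 1580 Ω
  C: Z = 1/(jωC) = -j/(ω·C) = 0 - j10.19 Ω
Step 3 — Series combination: Z_total = R + C = 1580 - j10.19 Ω = 1580∠-0.4° Ω.
Step 4 — Source phasor: V = 5∠-104.0° V = -1.21 - j4.851 V.
Step 5 — Ohm's law: I = V / Z_total = (-1.21 - j4.851) / (1580 - j10.19) = -0.0007457 - j0.003075 A.
Step 6 — Convert to polar: |I| = 0.003164 A, ∠I = -103.6°.

I = 0.003164∠-103.6° A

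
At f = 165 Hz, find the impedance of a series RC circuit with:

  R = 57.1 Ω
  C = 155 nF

Step 1 — Angular frequency: ω = 2π·f = 2π·165 = 1037 rad/s.
Step 2 — Component impedances:
  R: Z = R = 57.1 Ω
  C: Z = 1/(jωC) = -j/(ω·C) = 0 - j6223 Ω
Step 3 — Series combination: Z_total = R + C = 57.1 - j6223 Ω = 6223∠-89.5° Ω.

Z = 57.1 - j6223 Ω = 6223∠-89.5° Ω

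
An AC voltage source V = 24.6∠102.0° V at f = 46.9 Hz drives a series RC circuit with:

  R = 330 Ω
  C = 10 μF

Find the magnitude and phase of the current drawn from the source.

Step 1 — Angular frequency: ω = 2π·f = 2π·46.9 = 294.7 rad/s.
Step 2 — Component impedances:
  R: Z = R = 330 Ω
  C: Z = 1/(jωC) = -j/(ω·C) = 0 - j339.3 Ω
Step 3 — Series combination: Z_total = R + C = 330 - j339.3 Ω = 473.3∠-45.8° Ω.
Step 4 — Source phasor: V = 24.6∠102.0° V = -5.115 + j24.06 V.
Step 5 — Ohm's law: I = V / Z_total = (-5.115 + j24.06) / (330 - j339.3) = -0.04398 + j0.02769 A.
Step 6 — Convert to polar: |I| = 0.05197 A, ∠I = 147.8°.

I = 0.05197∠147.8° A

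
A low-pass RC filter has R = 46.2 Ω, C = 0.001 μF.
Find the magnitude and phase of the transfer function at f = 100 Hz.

Step 1 — Angular frequency: ω = 2π·100 = 628.3 rad/s.
Step 2 — Transfer function: H(jω) = 1/(1 + jωRC).
Step 3 — Denominator: 1 + jωRC = 1 + j·628.3·46.2·1e-09 = 1 + j2.903e-05.
Step 4 — H = 1 - j2.903e-05.
Step 5 — Magnitude: |H| = 1 (-0.0 dB); phase: φ = -0.0°.

|H| = 1 (-0.0 dB), φ = -0.0°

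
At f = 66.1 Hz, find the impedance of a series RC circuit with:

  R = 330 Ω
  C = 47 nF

Step 1 — Angular frequency: ω = 2π·f = 2π·66.1 = 415.3 rad/s.
Step 2 — Component impedances:
  R: Z = R = 330 Ω
  C: Z = 1/(jωC) = -j/(ω·C) = 0 - j5.123e+04 Ω
Step 3 — Series combination: Z_total = R + C = 330 - j5.123e+04 Ω = 5.123e+04∠-89.6° Ω.

Z = 330 - j5.123e+04 Ω = 5.123e+04∠-89.6° Ω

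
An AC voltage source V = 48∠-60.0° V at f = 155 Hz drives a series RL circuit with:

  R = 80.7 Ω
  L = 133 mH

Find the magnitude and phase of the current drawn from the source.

Step 1 — Angular frequency: ω = 2π·f = 2π·155 = 973.9 rad/s.
Step 2 — Component impedances:
  R: Z = R = 80.7 Ω
  L: Z = jωL = j·973.9·0.133 = 0 + j129.5 Ω
Step 3 — Series combination: Z_total = R + L = 80.7 + j129.5 Ω = 152.6∠58.1° Ω.
Step 4 — Source phasor: V = 48∠-60.0° V = 24 - j41.57 V.
Step 5 — Ohm's law: I = V / Z_total = (24 - j41.57) / (80.7 + j129.5) = -0.148 - j0.2775 A.
Step 6 — Convert to polar: |I| = 0.3145 A, ∠I = -118.1°.

I = 0.3145∠-118.1° A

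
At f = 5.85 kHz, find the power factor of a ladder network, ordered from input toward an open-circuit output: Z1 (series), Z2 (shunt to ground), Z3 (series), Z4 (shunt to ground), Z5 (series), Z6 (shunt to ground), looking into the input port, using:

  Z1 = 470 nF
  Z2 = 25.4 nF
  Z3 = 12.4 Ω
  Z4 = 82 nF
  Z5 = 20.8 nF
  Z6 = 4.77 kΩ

Step 1 — Angular frequency: ω = 2π·f = 2π·5850 = 3.676e+04 rad/s.
Step 2 — Component impedances:
  Z1: Z = 1/(jωC) = -j/(ω·C) = 0 - j57.89 Ω
  Z2: Z = 1/(jωC) = -j/(ω·C) = 0 - j1071 Ω
  Z3: Z = R = 12.4 Ω
  Z4: Z = 1/(jωC) = -j/(ω·C) = 0 - j331.8 Ω
  Z5: Z = 1/(jωC) = -j/(ω·C) = 0 - j1308 Ω
  Z6: Z = R = 4770 Ω
Step 3 — Ladder network (open output): work backward from the far end, alternating series and parallel combinations. Z_in = 19.44 - j307.5 Ω = 308.1∠-86.4° Ω.
Step 4 — Power factor: PF = cos(φ) = Re(Z)/|Z| = 19.444/308.12 = 0.06311.
Step 5 — Type: Im(Z) = -307.5 ⇒ leading (phase φ = -86.4°).

PF = 0.06311 (leading, φ = -86.4°)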